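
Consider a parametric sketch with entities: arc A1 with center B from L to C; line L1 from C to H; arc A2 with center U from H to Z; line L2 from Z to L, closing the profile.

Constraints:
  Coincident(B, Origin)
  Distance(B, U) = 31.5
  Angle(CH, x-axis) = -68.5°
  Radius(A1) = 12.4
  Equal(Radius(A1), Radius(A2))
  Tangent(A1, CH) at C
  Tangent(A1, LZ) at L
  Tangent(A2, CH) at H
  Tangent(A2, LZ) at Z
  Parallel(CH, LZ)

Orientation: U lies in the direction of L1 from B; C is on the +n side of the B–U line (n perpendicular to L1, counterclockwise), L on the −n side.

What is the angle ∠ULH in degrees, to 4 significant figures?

16.73°

The slot axis is L1's direction at -68.5°, so u = (cos -68.5°, sin -68.5°) = (0.3665, -0.9304) and n = (−sin -68.5°, cos -68.5°) = (0.9304, 0.3665). B is at the origin and U lies 31.5 along u from B, so U = 31.5·u = (11.54, -29.31). Tangency of A1 to both parallel lines with radius 12.4 puts C and L at B ± 12.4·n: C = (11.54, 4.545), L = (-11.54, -4.545). Equal radii place H and Z the same way about U: H = U + 12.4·n = (23.08, -24.76), Z = U − 12.4·n = (0.007611, -33.85). Then cos ∠ULH = LU·LH / (|LU||LH|), giving 16.73°.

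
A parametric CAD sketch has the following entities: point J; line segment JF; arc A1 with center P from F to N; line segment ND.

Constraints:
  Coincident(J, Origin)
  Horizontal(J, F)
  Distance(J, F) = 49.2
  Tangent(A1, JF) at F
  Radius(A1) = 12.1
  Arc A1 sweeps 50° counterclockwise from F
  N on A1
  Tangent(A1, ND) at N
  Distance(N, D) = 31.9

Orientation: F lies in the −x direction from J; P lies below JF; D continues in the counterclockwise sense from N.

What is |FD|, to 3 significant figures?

41.4

J is at the origin; JF is horizontal with |JF| = 49.2 and F on the −x side, so F = (-49.2, 0.00). Tangency of A1 to JF means the radius PF is perpendicular to JF, so P = F + (0, -12.1) = (-49.2, -12.1). On A1, F sits at bearing 90° from P; a 50° counterclockwise sweep puts N at bearing 140°, so N = P + 12.1·(cos 140°, sin 140°) = (-58.5, -4.32). The tangent condition forces PN to be normal to ND, so ND runs along (−sin 140°, cos 140°); with |ND| = 31.9, D = (-79.0, -28.8). Then |FD| = |D − F| = 41.4.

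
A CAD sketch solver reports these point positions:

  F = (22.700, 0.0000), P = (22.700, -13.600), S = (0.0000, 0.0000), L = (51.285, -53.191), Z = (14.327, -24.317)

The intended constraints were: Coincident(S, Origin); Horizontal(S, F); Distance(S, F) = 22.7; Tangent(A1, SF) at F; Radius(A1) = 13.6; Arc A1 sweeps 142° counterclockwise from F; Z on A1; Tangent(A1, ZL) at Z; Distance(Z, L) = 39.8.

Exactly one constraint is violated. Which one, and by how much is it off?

Distance(Z, L) = 39.8 — off by 7.10.

S = (0.00, 0.00) ✓; S.y = 0.00, F.y = 0.00 ✓; |SF| = 22.70 ✓; ∠(PF, FS) = 90.00° ✓; |PF| = 13.60 ✓; bearing(P→Z) − bearing(P→F) = 142.0° ✓; |PZ| = 13.60 ✓; ∠(PZ, ZL) = 90.00° ✓; |ZL| = 46.90 ✗.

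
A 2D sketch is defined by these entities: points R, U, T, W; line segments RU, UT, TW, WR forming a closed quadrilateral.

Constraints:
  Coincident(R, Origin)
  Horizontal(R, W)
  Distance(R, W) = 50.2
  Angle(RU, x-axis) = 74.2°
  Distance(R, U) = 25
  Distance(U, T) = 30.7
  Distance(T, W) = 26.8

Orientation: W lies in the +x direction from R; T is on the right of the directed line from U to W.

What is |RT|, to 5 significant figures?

23.521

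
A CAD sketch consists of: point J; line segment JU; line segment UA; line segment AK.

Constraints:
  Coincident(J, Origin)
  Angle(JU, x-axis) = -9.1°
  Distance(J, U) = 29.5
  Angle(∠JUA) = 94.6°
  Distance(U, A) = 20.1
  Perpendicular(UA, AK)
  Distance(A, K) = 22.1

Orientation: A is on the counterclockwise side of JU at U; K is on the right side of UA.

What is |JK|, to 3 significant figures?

56.2

J is at the origin; JU runs at -9.1° with length 29.5, so U = 29.5·(cos -9.1°, sin -9.1°) = (29.1, -4.67). ∠JUA = 94.6°, so UA runs at -9.1° + (180° − 94.6°) = 76.3° from the x-axis; with |UA| = 20.1, A = U + 20.1·(cos 76.3°, sin 76.3°) = (33.9, 14.9). The perpendicularity gives AK at right angles to UA; with |AK| = 22.1 on the right of UA, K = A + 22.1·(0.972, -0.237) = (55.4, 9.63). Then |JK| = |K − J| = 56.2.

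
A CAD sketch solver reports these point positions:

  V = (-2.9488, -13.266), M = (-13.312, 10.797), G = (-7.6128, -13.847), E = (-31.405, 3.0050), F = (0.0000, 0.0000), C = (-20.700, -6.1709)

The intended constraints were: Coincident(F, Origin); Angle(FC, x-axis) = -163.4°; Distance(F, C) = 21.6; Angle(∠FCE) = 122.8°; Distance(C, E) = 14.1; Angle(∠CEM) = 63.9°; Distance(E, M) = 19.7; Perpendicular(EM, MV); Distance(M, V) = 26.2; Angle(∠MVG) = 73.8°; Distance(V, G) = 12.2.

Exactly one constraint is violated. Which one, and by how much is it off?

Distance(V, G) = 12.2 — off by 7.50.

F = (0.00, 0.00) ✓; FC at -163.4° ✓; |FC| = 21.60 ✓; ∠FCE = 122.8° ✓; |CE| = 14.10 ✓; ∠CEM = 63.90° ✓; |EM| = 19.70 ✓; ∠(EM, MV) = 90.00° ✓; |MV| = 26.20 ✓; ∠MVG = 73.80° ✓; |VG| = 4.700 ✗.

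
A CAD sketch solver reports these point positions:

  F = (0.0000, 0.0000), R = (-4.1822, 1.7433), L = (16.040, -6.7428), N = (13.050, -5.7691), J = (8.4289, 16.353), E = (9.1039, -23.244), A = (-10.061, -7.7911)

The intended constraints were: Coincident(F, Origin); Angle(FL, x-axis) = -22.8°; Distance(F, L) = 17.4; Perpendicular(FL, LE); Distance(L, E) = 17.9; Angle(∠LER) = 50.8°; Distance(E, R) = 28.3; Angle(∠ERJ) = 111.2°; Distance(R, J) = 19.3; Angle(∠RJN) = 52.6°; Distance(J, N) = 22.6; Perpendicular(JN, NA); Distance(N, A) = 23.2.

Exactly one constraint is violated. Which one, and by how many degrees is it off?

Perpendicular(JN, NA) — off by 6.80°.

F = (0.00, 0.00) ✓; FL at -22.80° ✓; |FL| = 17.40 ✓; ∠(FL, LE) = 90.00° ✓; |LE| = 17.90 ✓; ∠LER = 50.80° ✓; |ER| = 28.30 ✓; ∠ERJ = 111.2° ✓; |RJ| = 19.30 ✓; ∠RJN = 52.60° ✓; |JN| = 22.60 ✓; ∠(JN, NA) = 96.80° ✗; |NA| = 23.20 ✓.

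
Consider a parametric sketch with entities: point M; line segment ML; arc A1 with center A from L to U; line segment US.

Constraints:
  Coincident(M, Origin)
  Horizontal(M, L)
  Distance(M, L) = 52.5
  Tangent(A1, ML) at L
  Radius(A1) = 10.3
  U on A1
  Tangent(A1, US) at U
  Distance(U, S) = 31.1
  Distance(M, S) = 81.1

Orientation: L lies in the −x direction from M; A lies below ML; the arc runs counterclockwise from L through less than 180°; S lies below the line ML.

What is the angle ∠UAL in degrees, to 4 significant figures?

70.53°

Checks: |AU| = 10.30 ✓; ∠(AU, US) = 90.00° ✓; |US| = 31.10 ✓; |MS| = 81.10 ✓.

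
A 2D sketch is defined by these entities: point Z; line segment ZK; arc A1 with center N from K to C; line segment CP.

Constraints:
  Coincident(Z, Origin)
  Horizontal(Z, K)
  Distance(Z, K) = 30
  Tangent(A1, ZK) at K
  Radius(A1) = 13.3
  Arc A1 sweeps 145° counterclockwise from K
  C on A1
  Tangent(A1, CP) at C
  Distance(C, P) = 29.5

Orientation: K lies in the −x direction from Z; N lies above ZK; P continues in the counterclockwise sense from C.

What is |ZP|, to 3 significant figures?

62.1

On A1, K sits at bearing -90° from N; a 145° counterclockwise sweep puts C at bearing 55°, so C = N + 13.3·(cos 55°, sin 55°) = (-22.4, 24.2). Since A1 is tangent to CP there, NC ⟂ CP, so CP runs along (−sin 55°, cos 55°); with |CP| = 29.5, P = (-46.5, 41.1). Then |ZP| = |P − Z| = 62.1.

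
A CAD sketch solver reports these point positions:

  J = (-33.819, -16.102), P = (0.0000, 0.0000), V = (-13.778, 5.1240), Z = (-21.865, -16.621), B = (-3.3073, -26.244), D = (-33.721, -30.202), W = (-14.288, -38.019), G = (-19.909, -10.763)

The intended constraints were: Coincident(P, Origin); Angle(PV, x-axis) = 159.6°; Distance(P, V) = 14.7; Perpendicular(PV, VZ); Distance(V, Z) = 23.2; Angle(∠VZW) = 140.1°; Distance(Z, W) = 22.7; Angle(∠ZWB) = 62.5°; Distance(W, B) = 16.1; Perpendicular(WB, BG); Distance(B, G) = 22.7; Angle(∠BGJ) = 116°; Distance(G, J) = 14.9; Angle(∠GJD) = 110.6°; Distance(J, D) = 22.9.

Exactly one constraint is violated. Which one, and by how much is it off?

Distance(J, D) = 22.9 — off by 8.80.

P = (0.00, 0.00) ✓; PV at 159.6° ✓; |PV| = 14.70 ✓; ∠(PV, VZ) = 90.00° ✓; |VZ| = 23.20 ✓; ∠VZW = 140.1° ✓; |ZW| = 22.70 ✓; ∠ZWB = 62.50° ✓; |WB| = 16.10 ✓; ∠(WB, BG) = 90.00° ✓; |BG| = 22.70 ✓; ∠BGJ = 116.0° ✓; |GJ| = 14.90 ✓; ∠GJD = 110.6° ✓; |JD| = 14.10 ✗.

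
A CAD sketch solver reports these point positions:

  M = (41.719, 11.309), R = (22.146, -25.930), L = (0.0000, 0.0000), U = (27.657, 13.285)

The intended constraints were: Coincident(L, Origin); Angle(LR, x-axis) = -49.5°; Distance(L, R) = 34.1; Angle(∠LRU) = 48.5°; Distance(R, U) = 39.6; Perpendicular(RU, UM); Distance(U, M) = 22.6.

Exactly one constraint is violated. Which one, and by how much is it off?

Distance(U, M) = 22.6 — off by 8.40.

L = (0.00, 0.00) ✓; LR at -49.50° ✓; |LR| = 34.10 ✓; ∠LRU = 48.50° ✓; |RU| = 39.60 ✓; ∠(RU, UM) = 90.00° ✓; |UM| = 14.20 ✗.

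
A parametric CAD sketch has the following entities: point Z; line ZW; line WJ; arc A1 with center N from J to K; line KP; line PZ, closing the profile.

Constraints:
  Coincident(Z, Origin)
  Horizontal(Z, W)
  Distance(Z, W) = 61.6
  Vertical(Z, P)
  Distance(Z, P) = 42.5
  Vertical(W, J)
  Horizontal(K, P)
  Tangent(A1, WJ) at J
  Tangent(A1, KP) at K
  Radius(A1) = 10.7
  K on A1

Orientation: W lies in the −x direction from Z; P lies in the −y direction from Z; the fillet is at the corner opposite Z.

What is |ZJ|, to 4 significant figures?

69.32

Z is at the origin; ZW is horizontal with |ZW| = 61.6 and W on the −x side, so W = (-61.60, 0.000). Z and P share the same x with |ZP| = 42.5 and P on the −y side, so P = (0.000, -42.50). The virtual corner opposite Z is at (-61.60, -42.50). The tangent condition forces NJ to be normal to WJ and tangency of A1 to KP means the radius NK is perpendicular to KP, with radius 10.7, so the center N sits 10.7 in from both sides at N = (-50.90, -31.80). That places the tangent points at J = (-61.60, -31.80) on WJ and K = (-50.90, -42.50) on KP. Then |ZJ| = |J − Z| = 69.32.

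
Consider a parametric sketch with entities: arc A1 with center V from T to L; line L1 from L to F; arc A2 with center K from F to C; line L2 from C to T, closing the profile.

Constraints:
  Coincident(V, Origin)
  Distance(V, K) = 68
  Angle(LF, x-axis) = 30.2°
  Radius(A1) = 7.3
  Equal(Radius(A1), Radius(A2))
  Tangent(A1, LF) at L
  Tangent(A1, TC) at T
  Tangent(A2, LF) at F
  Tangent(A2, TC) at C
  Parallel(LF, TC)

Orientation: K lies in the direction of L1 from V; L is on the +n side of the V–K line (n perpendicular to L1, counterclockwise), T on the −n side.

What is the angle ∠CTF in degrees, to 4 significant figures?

12.12°

The slot axis is L1's direction at 30.2°, so u = (cos 30.2°, sin 30.2°) = (0.8643, 0.5030) and n = (−sin 30.2°, cos 30.2°) = (-0.5030, 0.8643). V is at the origin and K lies 68.0 along u from V, so K = 68.0·u = (58.77, 34.21). Tangency of A1 to both parallel lines with radius 7.3 puts L and T at V ± 7.3·n: L = (-3.672, 6.309), T = (3.672, -6.309). Equal radii place F and C the same way about K: F = K + 7.3·n = (55.10, 40.51), C = K − 7.3·n = (62.44, 27.90). Then cos ∠CTF = TC·TF / (|TC||TF|), giving 12.12°.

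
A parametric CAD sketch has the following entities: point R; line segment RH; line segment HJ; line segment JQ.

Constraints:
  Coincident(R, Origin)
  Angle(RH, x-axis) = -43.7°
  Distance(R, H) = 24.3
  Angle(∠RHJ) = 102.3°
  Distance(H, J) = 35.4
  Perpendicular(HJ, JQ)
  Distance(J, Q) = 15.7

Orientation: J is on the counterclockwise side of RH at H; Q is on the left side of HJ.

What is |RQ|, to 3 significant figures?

41.4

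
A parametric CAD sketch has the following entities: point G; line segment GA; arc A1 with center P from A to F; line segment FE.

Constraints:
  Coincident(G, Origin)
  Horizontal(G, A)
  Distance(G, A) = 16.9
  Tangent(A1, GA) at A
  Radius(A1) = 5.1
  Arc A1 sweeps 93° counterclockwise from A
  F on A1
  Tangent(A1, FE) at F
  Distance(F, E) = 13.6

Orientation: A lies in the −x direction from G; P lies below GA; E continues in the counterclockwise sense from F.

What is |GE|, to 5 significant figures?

28.494

G is at the origin; G and A share the same y with |GA| = 16.9 and A on the −x side, so A = (-16.900, 0.0000). A1 meets GA tangentially, so PA is at right angles to GA, so P = A + (0, -5.1) = (-16.900, -5.1000). On A1, A sits at bearing 90° from P; a 93° counterclockwise sweep puts F at bearing 183°, so F = P + 5.1·(cos 183°, sin 183°) = (-21.993, -5.3669). Since A1 is tangent to FE there, PF ⟂ FE, so FE runs along (−sin 183°, cos 183°); with |FE| = 13.6, E = (-21.281, -18.948). Then |GE| = |E − G| = 28.494.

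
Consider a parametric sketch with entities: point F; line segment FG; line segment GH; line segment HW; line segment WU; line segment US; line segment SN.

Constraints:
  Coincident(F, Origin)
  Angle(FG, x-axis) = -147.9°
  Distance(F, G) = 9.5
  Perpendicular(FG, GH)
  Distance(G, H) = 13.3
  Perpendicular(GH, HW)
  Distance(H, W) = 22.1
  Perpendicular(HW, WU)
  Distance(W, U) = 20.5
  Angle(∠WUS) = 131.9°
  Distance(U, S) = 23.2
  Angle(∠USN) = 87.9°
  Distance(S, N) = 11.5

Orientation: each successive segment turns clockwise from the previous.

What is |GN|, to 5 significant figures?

14.087

F is at the origin; FG runs at -147.9° with length 9.5, so G = (-8.0477, -5.0483). The perpendicularity gives GH at right angles to FG, so GH runs at 122.10°; with |GH| = 13.3, H = (-15.115, 6.2184). GH ⟂ HW, so HW runs at 32.100°; with |HW| = 22.1, W = (3.6061, 17.962). HW ⟂ WU, so WU runs at -57.900°; with |WU| = 20.5, U = (14.500, 0.59634). ∠WUS = 131.9° gives US at -106.00° from the x-axis; with |US| = 23.2, S = (8.1050, -21.705). ∠USN = 87.9° gives SN at 161.90° from the x-axis; with |SN| = 11.5, N = (-2.8259, -18.132). Then |GN| = |N − G| = 14.087.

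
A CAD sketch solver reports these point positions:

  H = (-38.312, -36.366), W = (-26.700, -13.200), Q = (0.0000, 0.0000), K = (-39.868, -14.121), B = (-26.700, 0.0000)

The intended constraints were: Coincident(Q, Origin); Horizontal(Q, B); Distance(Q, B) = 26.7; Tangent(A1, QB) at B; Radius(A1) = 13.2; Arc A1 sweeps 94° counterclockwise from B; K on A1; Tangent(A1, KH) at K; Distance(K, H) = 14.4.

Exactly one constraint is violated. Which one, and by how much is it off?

Distance(K, H) = 14.4 — off by 7.90.

Q = (0.00, 0.00) ✓; Q.y = 0.00, B.y = 0.00 ✓; |QB| = 26.70 ✓; ∠(WB, BQ) = 90.00° ✓; |WB| = 13.20 ✓; bearing(W→K) − bearing(W→B) = 94.00° ✓; |WK| = 13.20 ✓; ∠(WK, KH) = 90.00° ✓; |KH| = 22.30 ✗.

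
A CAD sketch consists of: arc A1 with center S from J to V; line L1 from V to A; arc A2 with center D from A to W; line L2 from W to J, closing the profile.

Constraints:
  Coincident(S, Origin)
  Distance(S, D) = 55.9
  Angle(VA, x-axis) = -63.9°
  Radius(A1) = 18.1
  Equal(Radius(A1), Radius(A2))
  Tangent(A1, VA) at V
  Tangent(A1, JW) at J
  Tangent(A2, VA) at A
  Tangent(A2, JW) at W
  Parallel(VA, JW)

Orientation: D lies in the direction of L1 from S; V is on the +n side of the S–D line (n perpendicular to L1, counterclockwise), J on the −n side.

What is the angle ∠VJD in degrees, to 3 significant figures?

72.1°

S is at the origin and D lies 55.9 along u from S, so D = 55.9·u = (24.6, -50.2). Tangency of A1 to both parallel lines with radius 18.1 puts V and J at S ± 18.1·n: V = (16.3, 7.96), J = (-16.3, -7.96). Then cos ∠VJD = JV·JD / (|JV||JD|), giving 72.1°.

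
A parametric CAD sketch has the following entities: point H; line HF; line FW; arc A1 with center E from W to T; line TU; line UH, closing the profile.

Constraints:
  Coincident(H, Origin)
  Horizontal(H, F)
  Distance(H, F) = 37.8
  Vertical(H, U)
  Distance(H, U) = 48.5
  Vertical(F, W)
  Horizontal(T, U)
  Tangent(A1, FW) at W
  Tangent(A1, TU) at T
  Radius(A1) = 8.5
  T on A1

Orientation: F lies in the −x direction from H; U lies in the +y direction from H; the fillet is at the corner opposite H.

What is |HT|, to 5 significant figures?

56.663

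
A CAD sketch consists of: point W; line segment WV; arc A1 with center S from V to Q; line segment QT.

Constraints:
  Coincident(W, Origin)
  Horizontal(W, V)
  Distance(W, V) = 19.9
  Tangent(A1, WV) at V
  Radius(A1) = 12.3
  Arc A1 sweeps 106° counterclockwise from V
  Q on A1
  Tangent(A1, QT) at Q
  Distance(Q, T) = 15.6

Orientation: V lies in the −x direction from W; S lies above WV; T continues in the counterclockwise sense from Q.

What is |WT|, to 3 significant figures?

33.1

W is at the origin; WV is horizontal with |WV| = 19.9 and V on the −x side, so V = (-19.9, 0.00). A1 meets WV tangentially, so SV is at right angles to WV, so S = V + (0, 12.3) = (-19.9, 12.3). On A1, V sits at bearing -90° from S; a 106° counterclockwise sweep puts Q at bearing 16°, so Q = S + 12.3·(cos 16°, sin 16°) = (-8.08, 15.7). Tangency of A1 to QT means the radius SQ is perpendicular to QT, so QT runs along (−sin 16°, cos 16°); with |QT| = 15.6, T = (-12.4, 30.7). Then |WT| = |T − W| = 33.1.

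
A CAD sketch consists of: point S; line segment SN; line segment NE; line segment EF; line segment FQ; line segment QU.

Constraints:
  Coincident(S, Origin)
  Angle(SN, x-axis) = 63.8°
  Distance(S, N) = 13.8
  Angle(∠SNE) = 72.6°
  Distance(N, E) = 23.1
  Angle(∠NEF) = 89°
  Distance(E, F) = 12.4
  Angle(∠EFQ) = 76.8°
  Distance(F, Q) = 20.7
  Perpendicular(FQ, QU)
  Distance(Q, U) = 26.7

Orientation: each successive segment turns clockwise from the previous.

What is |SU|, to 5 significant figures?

32.162

S is at the origin; SN runs at 63.8° with length 13.8, so N = (6.0928, 12.382). ∠SNE = 72.6° gives NE at -43.600° from the x-axis; with |NE| = 23.1, E = (22.821, -3.5480). ∠NEF = 89.0° gives EF at -134.60° from the x-axis; with |EF| = 12.4, F = (14.114, -12.377). ∠EFQ = 76.8° gives FQ at 122.20° from the x-axis; with |FQ| = 20.7, Q = (3.0839, 5.1390). FQ is perpendicular to QU, so QU runs at 32.200°; with |QU| = 26.7, U = (25.677, 19.367). Then |SU| = |U − S| = 32.162.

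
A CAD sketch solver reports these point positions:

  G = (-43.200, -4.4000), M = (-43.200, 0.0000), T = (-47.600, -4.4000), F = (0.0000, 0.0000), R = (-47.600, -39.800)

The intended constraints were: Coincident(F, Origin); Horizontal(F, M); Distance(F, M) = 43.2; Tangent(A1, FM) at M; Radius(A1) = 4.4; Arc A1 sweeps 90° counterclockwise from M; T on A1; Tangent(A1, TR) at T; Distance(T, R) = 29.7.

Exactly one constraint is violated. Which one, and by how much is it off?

Distance(T, R) = 29.7 — off by 5.70.

F = (0.00, 0.00) ✓; F.y = 0.00, M.y = 0.00 ✓; |FM| = 43.20 ✓; ∠(GM, MF) = 90.00° ✓; |GM| = 4.400 ✓; bearing(G→T) − bearing(G→M) = 90.00° ✓; |GT| = 4.400 ✓; ∠(GT, TR) = 90.00° ✓; |TR| = 35.40 ✗.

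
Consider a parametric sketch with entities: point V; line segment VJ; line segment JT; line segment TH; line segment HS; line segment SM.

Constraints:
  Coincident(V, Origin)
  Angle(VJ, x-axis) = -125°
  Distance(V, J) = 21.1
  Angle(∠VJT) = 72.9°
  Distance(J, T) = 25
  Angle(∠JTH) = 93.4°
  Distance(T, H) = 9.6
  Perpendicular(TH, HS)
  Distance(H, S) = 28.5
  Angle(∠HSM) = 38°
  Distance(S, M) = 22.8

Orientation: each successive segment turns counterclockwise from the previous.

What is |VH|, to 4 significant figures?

22.07

∠VJT = 72.9° gives JT at -17.90° from the x-axis; with |JT| = 25.0, T = (11.69, -24.97). ∠JTH = 93.4° gives TH at 68.70° from the x-axis; with |TH| = 9.6, H = (15.17, -16.02). Then |VH| = |H − V| = 22.07.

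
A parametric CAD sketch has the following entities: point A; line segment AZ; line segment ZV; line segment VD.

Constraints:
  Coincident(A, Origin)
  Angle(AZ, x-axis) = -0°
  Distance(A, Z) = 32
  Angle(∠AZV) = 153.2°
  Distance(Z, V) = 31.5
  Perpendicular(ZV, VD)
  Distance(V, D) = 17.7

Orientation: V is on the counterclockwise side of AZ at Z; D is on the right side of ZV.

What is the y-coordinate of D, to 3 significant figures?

-1.60

∠AZV = 153.2°, so ZV runs at -0.0° + (180° − 153.2°) = 26.8° from the x-axis; with |ZV| = 31.5, V = Z + 31.5·(cos 26.8°, sin 26.8°) = (60.1, 14.2). The perpendicularity gives VD at right angles to ZV; with |VD| = 17.7 on the right of ZV, D = V + 17.7·(0.451, -0.893) = (68.1, -1.60). So D.y = -1.60.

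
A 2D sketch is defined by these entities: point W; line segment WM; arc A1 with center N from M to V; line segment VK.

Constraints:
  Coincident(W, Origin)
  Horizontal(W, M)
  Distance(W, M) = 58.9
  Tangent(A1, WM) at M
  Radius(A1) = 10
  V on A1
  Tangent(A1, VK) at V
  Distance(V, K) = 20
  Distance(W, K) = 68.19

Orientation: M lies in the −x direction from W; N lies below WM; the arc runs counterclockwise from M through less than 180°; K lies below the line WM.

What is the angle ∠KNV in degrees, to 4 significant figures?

63.43°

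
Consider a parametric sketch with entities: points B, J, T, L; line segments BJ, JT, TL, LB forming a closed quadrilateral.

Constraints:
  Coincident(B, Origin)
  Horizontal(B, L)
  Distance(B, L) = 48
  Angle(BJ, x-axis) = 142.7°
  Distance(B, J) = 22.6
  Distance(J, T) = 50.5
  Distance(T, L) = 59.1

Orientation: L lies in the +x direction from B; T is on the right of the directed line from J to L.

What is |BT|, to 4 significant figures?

33.71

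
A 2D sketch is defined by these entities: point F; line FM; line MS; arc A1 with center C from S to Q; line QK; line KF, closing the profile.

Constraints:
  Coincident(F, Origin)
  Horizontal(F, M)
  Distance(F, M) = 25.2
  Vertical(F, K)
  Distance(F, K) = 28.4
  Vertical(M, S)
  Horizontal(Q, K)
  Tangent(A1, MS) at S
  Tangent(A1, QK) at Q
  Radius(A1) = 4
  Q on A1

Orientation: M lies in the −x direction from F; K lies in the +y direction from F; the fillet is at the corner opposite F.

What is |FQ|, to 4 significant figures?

35.44

F is at the origin; F and M share the same y with |FM| = 25.2 and M on the −x side, so M = (-25.20, 0.000). F and K share the same x with |FK| = 28.4 and K on the +y side, so K = (0.000, 28.40). The virtual corner opposite F is at (-25.20, 28.40). A1 meets MS tangentially, so CS is at right angles to MS and since A1 is tangent to QK there, CQ ⟂ QK, with radius 4.0, so the center C sits 4.0 in from both sides at C = (-21.20, 24.40). That places the tangent points at S = (-25.20, 24.40) on MS and Q = (-21.20, 28.40) on QK. Then |FQ| = |Q − F| = 35.44.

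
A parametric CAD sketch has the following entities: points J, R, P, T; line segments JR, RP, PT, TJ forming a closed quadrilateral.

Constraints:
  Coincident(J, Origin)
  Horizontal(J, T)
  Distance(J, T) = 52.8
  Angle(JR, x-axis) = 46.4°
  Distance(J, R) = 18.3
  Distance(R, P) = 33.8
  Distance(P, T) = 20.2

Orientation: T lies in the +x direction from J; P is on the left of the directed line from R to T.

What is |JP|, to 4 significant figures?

49.70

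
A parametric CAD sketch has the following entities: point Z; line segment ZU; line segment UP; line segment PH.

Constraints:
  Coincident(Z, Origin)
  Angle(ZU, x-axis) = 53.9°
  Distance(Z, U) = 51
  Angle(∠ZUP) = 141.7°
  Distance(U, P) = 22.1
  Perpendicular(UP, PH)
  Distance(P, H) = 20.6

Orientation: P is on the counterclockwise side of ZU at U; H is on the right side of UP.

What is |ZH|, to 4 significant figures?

81.15

Z is at the origin; ZU runs at 53.9° with length 51.0, so U = 51.0·(cos 53.9°, sin 53.9°) = (30.05, 41.21). ∠ZUP = 141.7°, so UP runs at 53.9° + (180° − 141.7°) = 92.20° from the x-axis; with |UP| = 22.1, P = U + 22.1·(cos 92.20°, sin 92.20°) = (29.20, 63.29). UP ⟂ PH; with |PH| = 20.6 on the right of UP, H = P + 20.6·(0.9993, 0.03839) = (49.79, 64.08). Then |ZH| = |H − Z| = 81.15.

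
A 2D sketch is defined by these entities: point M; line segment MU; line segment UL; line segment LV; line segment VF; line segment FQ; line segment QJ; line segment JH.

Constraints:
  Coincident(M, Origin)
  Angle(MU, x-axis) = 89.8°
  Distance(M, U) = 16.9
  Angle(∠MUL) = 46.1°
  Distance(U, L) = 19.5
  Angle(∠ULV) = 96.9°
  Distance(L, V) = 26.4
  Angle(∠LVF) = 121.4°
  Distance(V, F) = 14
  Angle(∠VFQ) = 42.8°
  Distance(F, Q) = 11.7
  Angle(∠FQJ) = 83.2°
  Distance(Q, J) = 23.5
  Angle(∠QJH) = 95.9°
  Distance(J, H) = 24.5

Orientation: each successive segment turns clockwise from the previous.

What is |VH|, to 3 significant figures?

29.1

M is at the origin; MU runs at 89.8° with length 16.9, so U = (0.0590, 16.9). ∠MUL = 46.1° gives UL at -44.1° from the x-axis; with |UL| = 19.5, L = (14.1, 3.33). ∠ULV = 96.9° gives LV at -127° from the x-axis; with |LV| = 26.4, V = (-1.90, -17.7). ∠LVF = 121.4° gives VF at 174° from the x-axis; with |VF| = 14.0, F = (-15.8, -16.3). ∠VFQ = 42.8° gives FQ at 37.0° from the x-axis; with |FQ| = 11.7, Q = (-6.48, -9.24). ∠FQJ = 83.2° gives QJ at -59.8° from the x-axis; with |QJ| = 23.5, J = (5.34, -29.6). ∠QJH = 95.9° gives JH at -144° from the x-axis; with |JH| = 24.5, H = (-14.5, -44.0). Then |VH| = |H − V| = 29.1.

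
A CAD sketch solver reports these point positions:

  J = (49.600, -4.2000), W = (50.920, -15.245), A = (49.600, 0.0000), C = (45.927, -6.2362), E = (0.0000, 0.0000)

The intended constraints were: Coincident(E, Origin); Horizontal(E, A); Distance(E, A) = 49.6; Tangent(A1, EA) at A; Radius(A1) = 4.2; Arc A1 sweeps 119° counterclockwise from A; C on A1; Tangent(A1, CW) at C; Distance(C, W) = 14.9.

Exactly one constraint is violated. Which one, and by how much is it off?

Distance(C, W) = 14.9 — off by 4.60.

E = (0.00, 0.00) ✓; E.y = 0.00, A.y = 0.00 ✓; |EA| = 49.60 ✓; ∠(JA, AE) = 90.00° ✓; |JA| = 4.200 ✓; bearing(J→C) − bearing(J→A) = 119.0° ✓; |JC| = 4.200 ✓; ∠(JC, CW) = 90.01° ✓; |CW| = 10.30 ✗.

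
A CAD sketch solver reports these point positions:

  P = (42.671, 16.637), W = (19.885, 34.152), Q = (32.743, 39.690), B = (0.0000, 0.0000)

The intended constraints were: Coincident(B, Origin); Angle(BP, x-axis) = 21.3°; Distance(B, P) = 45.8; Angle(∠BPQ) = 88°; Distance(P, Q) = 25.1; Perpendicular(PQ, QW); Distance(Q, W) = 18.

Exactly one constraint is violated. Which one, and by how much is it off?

Distance(Q, W) = 18 — off by 4.00.

B = (0.00, 0.00) ✓; BP at 21.30° ✓; |BP| = 45.80 ✓; ∠BPQ = 88.00° ✓; |PQ| = 25.10 ✓; ∠(PQ, QW) = 90.00° ✓; |QW| = 14.00 ✗.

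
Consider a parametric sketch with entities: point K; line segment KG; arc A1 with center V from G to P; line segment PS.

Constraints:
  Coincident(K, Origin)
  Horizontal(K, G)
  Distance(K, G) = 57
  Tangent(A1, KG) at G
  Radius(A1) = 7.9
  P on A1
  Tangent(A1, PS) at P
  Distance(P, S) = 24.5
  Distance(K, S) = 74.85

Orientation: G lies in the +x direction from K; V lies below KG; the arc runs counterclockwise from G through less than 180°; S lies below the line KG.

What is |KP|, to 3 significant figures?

53.0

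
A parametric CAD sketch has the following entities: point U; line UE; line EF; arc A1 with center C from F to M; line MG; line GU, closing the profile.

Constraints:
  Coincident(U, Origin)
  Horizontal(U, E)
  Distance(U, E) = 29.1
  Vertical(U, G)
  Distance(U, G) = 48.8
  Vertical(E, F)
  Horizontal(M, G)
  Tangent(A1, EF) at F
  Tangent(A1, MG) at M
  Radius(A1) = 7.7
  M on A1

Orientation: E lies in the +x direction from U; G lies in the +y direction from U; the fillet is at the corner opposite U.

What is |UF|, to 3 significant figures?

50.4

U is at the origin; U and E share the same y with |UE| = 29.1 and E on the +x side, so E = (29.1, 0.00). UG is vertical with |UG| = 48.8 and G on the +y side, so G = (0.00, 48.8). The virtual corner opposite U is at (29.1, 48.8). Tangency of A1 to EF means the radius CF is perpendicular to EF and tangency of A1 to MG means the radius CM is perpendicular to MG, with radius 7.7, so the center C sits 7.7 in from both sides at C = (21.4, 41.1). That places the tangent points at F = (29.1, 41.1) on EF and M = (21.4, 48.8) on MG. Then |UF| = |F − U| = 50.4.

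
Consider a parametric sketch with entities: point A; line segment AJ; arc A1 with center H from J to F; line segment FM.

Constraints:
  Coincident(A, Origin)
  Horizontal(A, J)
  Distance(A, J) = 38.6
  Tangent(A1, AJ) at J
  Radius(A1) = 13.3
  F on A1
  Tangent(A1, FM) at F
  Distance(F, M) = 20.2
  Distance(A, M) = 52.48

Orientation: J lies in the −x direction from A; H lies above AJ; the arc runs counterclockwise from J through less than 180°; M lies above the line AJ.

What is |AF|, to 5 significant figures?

33.443

Checks: |HF| = 13.30 ✓; ∠(HF, FM) = 90.00° ✓; |FM| = 20.20 ✓; |AM| = 52.48 ✓.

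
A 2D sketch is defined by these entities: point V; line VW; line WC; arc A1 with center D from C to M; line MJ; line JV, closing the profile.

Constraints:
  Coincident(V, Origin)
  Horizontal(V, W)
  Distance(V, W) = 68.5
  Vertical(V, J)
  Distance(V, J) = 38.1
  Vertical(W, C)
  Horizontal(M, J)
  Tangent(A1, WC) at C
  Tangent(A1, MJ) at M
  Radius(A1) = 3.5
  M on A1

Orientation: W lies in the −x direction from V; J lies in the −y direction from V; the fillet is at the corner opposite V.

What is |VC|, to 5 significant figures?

76.742

V is at the origin; V and W share the same y with |VW| = 68.5 and W on the −x side, so W = (-68.500, 0.0000). V and J share the same x with |VJ| = 38.1 and J on the −y side, so J = (0.0000, -38.100). The virtual corner opposite V is at (-68.500, -38.100). The tangent condition forces DC to be normal to WC and the tangent condition forces DM to be normal to MJ, with radius 3.5, so the center D sits 3.5 in from both sides at D = (-65.000, -34.600). That places the tangent points at C = (-68.500, -34.600) on WC and M = (-65.000, -38.100) on MJ. Then |VC| = |C − V| = 76.742.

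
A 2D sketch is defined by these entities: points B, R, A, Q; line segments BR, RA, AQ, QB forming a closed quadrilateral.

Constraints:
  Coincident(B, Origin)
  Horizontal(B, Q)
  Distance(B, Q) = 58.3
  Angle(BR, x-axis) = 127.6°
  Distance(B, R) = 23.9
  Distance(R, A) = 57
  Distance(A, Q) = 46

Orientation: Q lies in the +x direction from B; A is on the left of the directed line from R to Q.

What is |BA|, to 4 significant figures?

55.98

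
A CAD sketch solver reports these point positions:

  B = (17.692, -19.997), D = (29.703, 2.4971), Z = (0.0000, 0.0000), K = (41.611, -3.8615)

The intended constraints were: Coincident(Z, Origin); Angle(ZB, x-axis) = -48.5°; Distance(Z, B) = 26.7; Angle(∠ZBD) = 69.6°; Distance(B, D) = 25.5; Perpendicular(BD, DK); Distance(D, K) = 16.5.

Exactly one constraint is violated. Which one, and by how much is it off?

Distance(D, K) = 16.5 — off by 3.00.

Z = (0.00, 0.00) ✓; ZB at -48.50° ✓; |ZB| = 26.70 ✓; ∠ZBD = 69.60° ✓; |BD| = 25.50 ✓; ∠(BD, DK) = 90.00° ✓; |DK| = 13.50 ✗.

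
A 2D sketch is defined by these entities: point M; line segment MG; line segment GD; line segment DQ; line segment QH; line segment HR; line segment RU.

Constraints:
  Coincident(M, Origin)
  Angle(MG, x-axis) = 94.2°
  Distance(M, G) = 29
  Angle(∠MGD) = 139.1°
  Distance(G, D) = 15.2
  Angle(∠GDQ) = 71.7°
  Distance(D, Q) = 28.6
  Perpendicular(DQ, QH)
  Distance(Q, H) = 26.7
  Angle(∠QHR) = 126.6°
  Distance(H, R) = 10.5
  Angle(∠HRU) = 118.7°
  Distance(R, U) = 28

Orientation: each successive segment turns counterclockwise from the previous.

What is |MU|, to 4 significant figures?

35.86

M is at the origin; MG runs at 94.2° with length 29.0, so G = (-2.124, 28.92). ∠MGD = 139.1° gives GD at 135.1° from the x-axis; with |GD| = 15.2, D = (-12.89, 39.65). ∠GDQ = 71.7° gives DQ at -116.6° from the x-axis; with |DQ| = 28.6, Q = (-25.70, 14.08). The perpendicularity gives QH at right angles to DQ, so QH runs at -26.60°; with |QH| = 26.7, H = (-1.823, 2.123). ∠QHR = 126.6° gives HR at 26.80° from the x-axis; with |HR| = 10.5, R = (7.549, 6.858). ∠HRU = 118.7° gives RU at 88.10° from the x-axis; with |RU| = 28.0, U = (8.478, 34.84). Then |MU| = |U − M| = 35.86.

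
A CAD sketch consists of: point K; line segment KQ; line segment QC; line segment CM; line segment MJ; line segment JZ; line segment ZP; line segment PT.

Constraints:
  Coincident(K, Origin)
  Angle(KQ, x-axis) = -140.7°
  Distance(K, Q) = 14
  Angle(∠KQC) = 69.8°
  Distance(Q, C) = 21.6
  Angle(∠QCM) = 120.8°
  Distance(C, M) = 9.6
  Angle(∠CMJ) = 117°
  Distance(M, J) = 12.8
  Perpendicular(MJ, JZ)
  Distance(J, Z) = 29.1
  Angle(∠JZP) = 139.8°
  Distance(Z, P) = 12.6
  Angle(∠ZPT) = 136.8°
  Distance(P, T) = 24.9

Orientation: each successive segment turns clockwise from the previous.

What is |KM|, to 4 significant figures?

22.23

∠KQC = 69.8° gives QC at 109.1° from the x-axis; with |QC| = 21.6, C = (-17.90, 11.54). ∠QCM = 120.8° gives CM at 49.90° from the x-axis; with |CM| = 9.6, M = (-11.72, 18.89). Then |KM| = |M − K| = 22.23.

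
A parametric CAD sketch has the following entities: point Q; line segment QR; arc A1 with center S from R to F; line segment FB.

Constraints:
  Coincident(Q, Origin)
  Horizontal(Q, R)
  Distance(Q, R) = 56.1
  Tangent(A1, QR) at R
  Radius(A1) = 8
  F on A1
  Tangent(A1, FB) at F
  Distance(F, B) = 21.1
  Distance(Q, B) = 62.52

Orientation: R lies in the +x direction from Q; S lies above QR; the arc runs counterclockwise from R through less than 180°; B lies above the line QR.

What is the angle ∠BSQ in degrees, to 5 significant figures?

94.223°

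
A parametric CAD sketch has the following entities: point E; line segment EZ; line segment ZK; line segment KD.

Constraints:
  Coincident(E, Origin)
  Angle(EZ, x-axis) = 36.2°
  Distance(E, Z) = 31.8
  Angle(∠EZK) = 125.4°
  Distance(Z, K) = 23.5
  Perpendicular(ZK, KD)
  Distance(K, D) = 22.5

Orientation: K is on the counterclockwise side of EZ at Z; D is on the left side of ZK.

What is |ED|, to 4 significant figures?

42.06

∠EZK = 125.4°, so ZK runs at 36.2° + (180° − 125.4°) = 90.80° from the x-axis; with |ZK| = 23.5, K = Z + 23.5·(cos 90.80°, sin 90.80°) = (25.33, 42.28). The perpendicularity gives KD at right angles to ZK; with |KD| = 22.5 on the left of ZK, D = K + 22.5·(-0.9999, -0.01396) = (2.835, 41.96). Then |ED| = |D − E| = 42.06.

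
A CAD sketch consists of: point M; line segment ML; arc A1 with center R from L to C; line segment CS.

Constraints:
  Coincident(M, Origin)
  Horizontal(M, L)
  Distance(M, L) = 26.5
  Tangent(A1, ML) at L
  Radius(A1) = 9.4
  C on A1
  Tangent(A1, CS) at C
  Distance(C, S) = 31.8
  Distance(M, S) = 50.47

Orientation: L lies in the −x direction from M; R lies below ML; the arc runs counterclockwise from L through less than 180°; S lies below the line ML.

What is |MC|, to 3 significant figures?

37.5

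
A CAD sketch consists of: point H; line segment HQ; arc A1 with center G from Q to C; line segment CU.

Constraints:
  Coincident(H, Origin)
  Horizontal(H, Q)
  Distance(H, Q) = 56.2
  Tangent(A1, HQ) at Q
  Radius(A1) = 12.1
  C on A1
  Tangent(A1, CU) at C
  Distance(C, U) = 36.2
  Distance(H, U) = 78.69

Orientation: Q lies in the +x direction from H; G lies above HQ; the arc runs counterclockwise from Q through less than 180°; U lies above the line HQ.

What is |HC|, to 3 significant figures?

69.6

H is at the origin; HQ is horizontal with |HQ| = 56.2 and Q on the +x side, so Q = (56.2, 0.00). A1 meets HQ tangentially, so GQ is at right angles to HQ, so G = Q + (0, 12.1) = (56.2, 12.1). Since GC ⟂ CU (tangency), |GU| = √(12.1² + 36.2²) = 38.2 regardless of where C sits on A1. So U lies on both circle(H, 78.69) and circle(G, 38.2); the above-HQ intersection is U = (60.8, 50.0). C is the foot of the tangent from U: C = (68.1, 14.5).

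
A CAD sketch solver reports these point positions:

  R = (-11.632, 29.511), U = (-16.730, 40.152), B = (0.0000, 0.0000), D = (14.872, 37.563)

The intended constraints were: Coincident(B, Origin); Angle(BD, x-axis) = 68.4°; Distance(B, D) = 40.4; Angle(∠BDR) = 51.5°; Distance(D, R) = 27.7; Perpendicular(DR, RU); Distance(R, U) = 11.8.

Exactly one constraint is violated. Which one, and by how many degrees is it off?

Perpendicular(DR, RU) — off by 8.70°.

B = (0.00, 0.00) ✓; BD at 68.40° ✓; |BD| = 40.40 ✓; ∠BDR = 51.50° ✓; |DR| = 27.70 ✓; ∠(DR, RU) = 81.30° ✗; |RU| = 11.80 ✓.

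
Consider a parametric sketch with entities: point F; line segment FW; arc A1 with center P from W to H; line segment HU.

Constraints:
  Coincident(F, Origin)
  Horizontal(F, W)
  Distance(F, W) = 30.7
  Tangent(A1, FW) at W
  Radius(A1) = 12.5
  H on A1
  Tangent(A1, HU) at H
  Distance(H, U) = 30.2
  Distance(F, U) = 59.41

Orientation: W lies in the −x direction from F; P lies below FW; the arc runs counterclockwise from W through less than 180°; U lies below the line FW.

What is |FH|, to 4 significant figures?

45.27

Checks: F.y = 0.00, W.y = 0.00 ✓; |PH| = 12.50 ✓; ∠(PH, HU) = 90.00° ✓; |HU| = 30.20 ✓; |FU| = 59.41 ✓.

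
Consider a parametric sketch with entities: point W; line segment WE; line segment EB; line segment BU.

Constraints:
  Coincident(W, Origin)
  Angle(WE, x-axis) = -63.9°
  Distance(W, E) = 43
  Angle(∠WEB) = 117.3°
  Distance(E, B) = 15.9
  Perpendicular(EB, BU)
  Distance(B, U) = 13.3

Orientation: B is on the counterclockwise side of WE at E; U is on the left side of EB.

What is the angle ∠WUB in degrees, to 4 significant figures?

125.0°

W is at the origin; WE runs at -63.9° with length 43.0, so E = 43.0·(cos -63.9°, sin -63.9°) = (18.92, -38.62). ∠WEB = 117.3°, so EB runs at -63.9° + (180° − 117.3°) = -1.200° from the x-axis; with |EB| = 15.9, B = E + 15.9·(cos -1.200°, sin -1.200°) = (34.81, -38.95). The perpendicularity gives BU at right angles to EB; with |BU| = 13.3 on the left of EB, U = B + 13.3·(0.02094, 0.9998) = (35.09, -25.65). Then cos ∠WUB = UW·UB / (|UW||UB|), giving 125.0°.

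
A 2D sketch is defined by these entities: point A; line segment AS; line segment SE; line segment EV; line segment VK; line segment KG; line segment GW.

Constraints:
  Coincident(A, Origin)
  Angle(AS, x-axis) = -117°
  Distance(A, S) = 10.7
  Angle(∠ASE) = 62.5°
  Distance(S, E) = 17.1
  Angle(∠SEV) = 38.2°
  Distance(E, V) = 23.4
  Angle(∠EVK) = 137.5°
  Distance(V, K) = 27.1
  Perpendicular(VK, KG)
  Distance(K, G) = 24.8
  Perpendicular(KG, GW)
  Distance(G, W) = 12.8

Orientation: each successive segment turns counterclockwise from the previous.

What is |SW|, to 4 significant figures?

17.77

A is at the origin; AS runs at -117.0° with length 10.7, so S = (-4.858, -9.534). ∠ASE = 62.5° gives SE at 0.5000° from the x-axis; with |SE| = 17.1, E = (12.24, -9.385). ∠SEV = 38.2° gives EV at 142.3° from the x-axis; with |EV| = 23.4, V = (-6.273, 4.925). ∠EVK = 137.5° gives VK at -175.2° from the x-axis; with |VK| = 27.1, K = (-33.28, 2.658). VK is perpendicular to KG, so KG runs at -85.20°; with |KG| = 24.8, G = (-31.20, -22.06). KG ⟂ GW, so GW runs at 4.800°; with |GW| = 12.8, W = (-18.45, -20.98). Then |SW| = |W − S| = 17.77.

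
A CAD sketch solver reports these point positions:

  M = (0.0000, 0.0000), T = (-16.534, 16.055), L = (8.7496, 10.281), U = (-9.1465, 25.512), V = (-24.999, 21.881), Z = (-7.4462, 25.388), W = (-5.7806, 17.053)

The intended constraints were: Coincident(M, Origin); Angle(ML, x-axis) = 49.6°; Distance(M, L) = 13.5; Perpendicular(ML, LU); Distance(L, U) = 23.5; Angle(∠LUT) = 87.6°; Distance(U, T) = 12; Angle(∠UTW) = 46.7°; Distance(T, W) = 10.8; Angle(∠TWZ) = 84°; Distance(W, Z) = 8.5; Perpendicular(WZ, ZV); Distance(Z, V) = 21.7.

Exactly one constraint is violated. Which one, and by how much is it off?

Distance(Z, V) = 21.7 — off by 3.80.

M = (0.00, 0.00) ✓; ML at 49.60° ✓; |ML| = 13.50 ✓; ∠(ML, LU) = 90.00° ✓; |LU| = 23.50 ✓; ∠LUT = 87.60° ✓; |UT| = 12.00 ✓; ∠UTW = 46.70° ✓; |TW| = 10.80 ✓; ∠TWZ = 84.00° ✓; |WZ| = 8.500 ✓; ∠(WZ, ZV) = 90.00° ✓; |ZV| = 17.90 ✗.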